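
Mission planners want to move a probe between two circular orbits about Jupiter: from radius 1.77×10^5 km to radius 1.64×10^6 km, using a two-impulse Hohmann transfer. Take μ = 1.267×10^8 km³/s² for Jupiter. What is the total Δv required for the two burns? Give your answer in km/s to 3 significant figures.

Δv = 14.1 km/s

The Hohmann ellipse has a_t = (r₁ + r₂)/2 = 9.085×10^5 km.
Circular speed at r₁: v₁ = √(μ/r₁) = √(1.267×10^8/1.770×10^5) = 26.755 km/s.
Transfer-orbit speed at r₁ (vis-viva): v_p = √[μ(2/r₁ − 1/a_t)] = 35.947 km/s.
First burn Δv₁ = |v_p − v₁| = 9.192 km/s.
Circular speed at r₂: v₂ = √(μ/r₂) = 8.790 km/s.
Transfer-orbit speed at r₂: v_a = √[μ(2/r₂ − 1/a_t)] = 3.880 km/s.
Second burn Δv₂ = |v₂ − v_a| = 4.910 km/s.
Δv = Δv₁ + Δv₂ = 9.192 + 4.910 = 14.10 km/s.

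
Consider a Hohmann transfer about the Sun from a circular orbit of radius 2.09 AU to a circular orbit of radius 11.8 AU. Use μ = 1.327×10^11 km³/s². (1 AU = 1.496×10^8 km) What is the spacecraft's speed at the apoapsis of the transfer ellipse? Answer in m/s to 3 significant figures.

v = 4760 m/s

In km: r₁ = 2.09 × 1.496×10^8 = 3.12664×10^8 km; r₂ = 11.8 × 1.496×10^8 = 1.76528×10^9 km.
Transfer-ellipse semi-major axis a_t = (r₁ + r₂)/2 = (3.12664×10^8 + 1.76528×10^9)/2 = 1.038972×10^9 km.
At apoapsis, r = 1.76528×10^9 km.
From the vis-viva equation, v = √[μ(2/r − 1/a_t)] = 4.756 km/s.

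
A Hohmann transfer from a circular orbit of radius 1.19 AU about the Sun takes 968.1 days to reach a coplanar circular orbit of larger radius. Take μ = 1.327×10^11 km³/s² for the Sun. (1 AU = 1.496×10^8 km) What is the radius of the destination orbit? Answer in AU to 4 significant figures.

In km: r₁ = 1.19 × 1.496×10^8 = 1.78024×10^8 km.
Transfer time t = 968.1 days = 8.364384×10^7 s, and t = π√(a_t³/μ).
So a_t = (μ t²/π²)^(1/3) = (1.327×10^11 × (8.364384×10^7)² / π²)^(1/3) = 4.5479×10^8 km.
Since a_t = (r₁ + r₂)/2, r₂ = 2a_t − r₁ = 2×4.5479×10^8 − 1.78024×10^8 = 7.31556×10^8 km.
In AU: r₂ = 7.31556×10^8 / 1.496×10^8 = 4.890 AU.

r₂ = 4.890 AU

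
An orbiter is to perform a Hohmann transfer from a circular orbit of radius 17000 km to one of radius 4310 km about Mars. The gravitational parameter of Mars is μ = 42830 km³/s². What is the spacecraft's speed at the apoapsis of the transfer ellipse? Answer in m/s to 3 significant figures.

v = 1010 m/s

Semi-major axis of the transfer orbit: a_t = (17000 + 4310)/2 = 10655 km.
At apoapsis, r = 17000 km.
Vis-viva: v = √[μ(2/r − 1/a_t)] = √[42830 × (2/17000 − 1/10655)] = 1.010 km/s.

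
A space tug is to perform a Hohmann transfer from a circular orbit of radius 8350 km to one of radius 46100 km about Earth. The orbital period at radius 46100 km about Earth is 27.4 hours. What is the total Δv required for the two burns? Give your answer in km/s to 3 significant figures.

From Kepler's third law T² = 4π²r³/μ at r = 46100 km, T = 27.4 hours = 27.4 × 3600 s = 98640 s: μ = 4π²r³/T² = 3.97518×10^5 km³/s².
Transfer-ellipse semi-major axis a_t = (r₁ + r₂)/2 = (8350 + 46100)/2 = 27225 km.
At r₁ the circular-orbit speed is v₁ = √(μ/r₁) = 6.8998 km/s.
Transfer-orbit speed at r₁ (v² = μ(2/r − 1/a)): v_p = √[μ(2/r₁ − 1/a_t)] = 8.9785 km/s.
First burn Δv₁ = |v_p − v₁| = 2.079 km/s.
At r₂, v₂ = √(μ/r₂) = 2.936 km/s.
Transfer-orbit speed at r₂: v_a = √[μ(2/r₂ − 1/a_t)] = 1.626 km/s.
Second burn Δv₂ = |v₂ − v_a| = 1.310 km/s.
Total Δv = Δv₁ + Δv₂ = 3.389 km/s.

Δv = 3.39 km/s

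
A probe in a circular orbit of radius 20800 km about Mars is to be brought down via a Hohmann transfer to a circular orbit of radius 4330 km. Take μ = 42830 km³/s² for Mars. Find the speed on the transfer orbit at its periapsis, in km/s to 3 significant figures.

The Hohmann ellipse has a_t = (r₁ + r₂)/2 = 12565 km.
At periapsis, r = 4330 km.
From the vis-viva equation, v = √[μ(2/r − 1/a_t)] = 4.047 km/s.

v = 4.05 km/s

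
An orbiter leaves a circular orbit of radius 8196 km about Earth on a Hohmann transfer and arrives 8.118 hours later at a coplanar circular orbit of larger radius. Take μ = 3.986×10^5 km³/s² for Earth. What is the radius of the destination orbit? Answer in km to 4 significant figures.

Transfer time t = 8.118 hours = 29224.8 s, and t = π√(a_t³/μ).
So a_t = (μ t²/π²)^(1/3) = (3.986×10^5 × (29224.8)² / π²)^(1/3) = 32552 km.
Since a_t = (r₁ + r₂)/2, r₂ = 2a_t − r₁ = 2×32552 − 8196 = 56908 km.

r₂ = 56910 km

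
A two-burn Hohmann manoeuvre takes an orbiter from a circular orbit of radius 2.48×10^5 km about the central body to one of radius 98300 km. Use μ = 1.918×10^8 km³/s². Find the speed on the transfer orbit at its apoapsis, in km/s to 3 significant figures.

v = 21.0 km/s

Transfer-ellipse semi-major axis a_t = (r₁ + r₂)/2 = (2.480×10^5 + 98300)/2 = 1.7315×10^5 km.
The apoapsis of the transfer ellipse is at r = 2.480×10^5 km.
From the vis-viva equation, v = √[μ(2/r − 1/a_t)] = 20.95 km/s.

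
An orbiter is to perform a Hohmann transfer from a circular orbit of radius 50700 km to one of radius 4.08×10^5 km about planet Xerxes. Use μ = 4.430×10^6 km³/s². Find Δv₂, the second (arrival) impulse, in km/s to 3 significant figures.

Δv₂ = 1.75 km/s

The Hohmann ellipse has a_t = (r₁ + r₂)/2 = 2.2935×10^5 km.
Circular speed at r = 4.080×10^5 km: v_c = √(μ/r) = 3.295 km/s.
Vis-viva on the transfer ellipse at r = 4.080×10^5 km gives v_t = √[μ(2/r − 1/a_t)] = 1.549 km/s.
Δv₂ = |v_t − v_c| = |1.549 − 3.295| = 1.746 km/s.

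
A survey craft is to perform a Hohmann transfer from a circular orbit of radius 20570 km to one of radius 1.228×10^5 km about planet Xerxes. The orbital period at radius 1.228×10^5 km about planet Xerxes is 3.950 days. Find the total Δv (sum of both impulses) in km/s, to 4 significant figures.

From Kepler's third law T² = 4π²r³/μ at r = 1.228×10^5 km, T = 3.950 days = 3.950 × 86400 s = 3.4128×10^5 s: μ = 4π²r³/T² = 6.27673×10^5 km³/s².
Transfer-ellipse semi-major axis a_t = (r₁ + r₂)/2 = (20570 + 1.228×10^5)/2 = 71685 km.
Circular speed at r₁: v₁ = √(μ/r₁) = √(6.27673×10^5/20570) = 5.524 km/s.
Transfer-orbit speed at r₁ (v² = μ(2/r − 1/a)): v_p = √[μ(2/r₁ − 1/a_t)] = 7.230 km/s.
First burn Δv₁ = |v_p − v₁| = 1.706 km/s.
At r₂, v₂ = √(μ/r₂) = 2.261 km/s.
Transfer-orbit speed at r₂: v_a = √[μ(2/r₂ − 1/a_t)] = 1.211 km/s.
Second burn Δv₂ = |v₂ − v_a| = 1.050 km/s.
Δv = Δv₁ + Δv₂ = 1.706 + 1.050 = 2.756 km/s.

Δv = 2.756 km/s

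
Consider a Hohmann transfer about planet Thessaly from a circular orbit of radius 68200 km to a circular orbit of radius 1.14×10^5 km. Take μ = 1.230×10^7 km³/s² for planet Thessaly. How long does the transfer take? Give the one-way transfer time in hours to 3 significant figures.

Transfer-ellipse semi-major axis a_t = (r₁ + r₂)/2 = (68200 + 1.140×10^5)/2 = 91100 km.
By Kepler's third law the transfer-orbit period is T = 2π√(a_t³/μ), so t = T/2 = 24630 s.
Converting: 24630 s ÷ 3600 s/hour = 6.84 hours.

t = 6.84 hours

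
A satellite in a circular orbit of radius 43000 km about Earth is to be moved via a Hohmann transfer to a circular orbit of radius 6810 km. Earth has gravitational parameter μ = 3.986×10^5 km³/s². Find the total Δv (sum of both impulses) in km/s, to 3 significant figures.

Transfer-ellipse semi-major axis a_t = (r₁ + r₂)/2 = (43000 + 6810)/2 = 24905 km.
At r₁ the circular-orbit speed is v₁ = √(μ/r₁) = 3.045 km/s.
Transfer-orbit speed at r₁ (vis-viva): v_a = √[μ(2/r₁ − 1/a_t)] = 1.592 km/s.
First burn Δv₁ = |v_a − v₁| = 1.453 km/s.
At r₂, v₂ = √(μ/r₂) = 7.6506 km/s.
Transfer-orbit speed at r₂: v_p = √[μ(2/r₂ − 1/a_t)] = 10.053 km/s.
Second burn Δv₂ = |v₂ − v_p| = 2.402 km/s.
Δv = Δv₁ + Δv₂ = 1.453 + 2.402 = 3.855 km/s.

Δv = 3.85 km/s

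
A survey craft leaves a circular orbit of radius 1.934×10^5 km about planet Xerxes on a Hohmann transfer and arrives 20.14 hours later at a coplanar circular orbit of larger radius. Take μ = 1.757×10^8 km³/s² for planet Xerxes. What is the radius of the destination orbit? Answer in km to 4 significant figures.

Transfer time t = 20.14 hours = 72504 s, and t = π√(a_t³/μ).
So a_t = (μ t²/π²)^(1/3) = (1.757×10^8 × (72504)² / π²)^(1/3) = 4.5401×10^5 km.
Since a_t = (r₁ + r₂)/2, r₂ = 2a_t − r₁ = 2×4.5401×10^5 − 1.934×10^5 = 7.1462×10^5 km.

r₂ = 7.146×10^5 km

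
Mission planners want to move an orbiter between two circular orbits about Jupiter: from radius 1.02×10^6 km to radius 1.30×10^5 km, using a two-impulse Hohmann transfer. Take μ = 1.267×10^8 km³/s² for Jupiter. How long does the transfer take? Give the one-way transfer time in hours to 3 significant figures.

Semi-major axis of the transfer orbit: a_t = (1.020×10^6 + 1.300×10^5)/2 = 5.750×10^5 km.
By Kepler's third law the transfer-orbit period is T = 2π√(a_t³/μ), so t = T/2 = 1.217×10^5 s.
Converting: 1.217×10^5 s ÷ 3600 s/hour = 33.8 hours.

t = 33.8 hours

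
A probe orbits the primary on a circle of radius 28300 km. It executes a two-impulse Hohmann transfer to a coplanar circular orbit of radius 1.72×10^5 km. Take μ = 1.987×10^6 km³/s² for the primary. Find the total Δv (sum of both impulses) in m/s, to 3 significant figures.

Δv = 4190 m/s

Transfer-ellipse semi-major axis a_t = (r₁ + r₂)/2 = (28300 + 1.720×10^5)/2 = 1.0015×10^5 km.
At r₁ the circular-orbit speed is v₁ = √(μ/r₁) = 8.3793 km/s.
Transfer-orbit speed at r₁ (vis-viva): v_p = √[μ(2/r₁ − 1/a_t)] = 10.981 km/s.
First burn Δv₁ = |v_p − v₁| = 2.602 km/s.
At r₂, v₂ = √(μ/r₂) = 3.399 km/s.
Transfer-orbit speed at r₂: v_a = √[μ(2/r₂ − 1/a_t)] = 1.807 km/s.
Second burn Δv₂ = |v₂ − v_a| = 1.592 km/s.
Total Δv = Δv₁ + Δv₂ = 4.194 km/s.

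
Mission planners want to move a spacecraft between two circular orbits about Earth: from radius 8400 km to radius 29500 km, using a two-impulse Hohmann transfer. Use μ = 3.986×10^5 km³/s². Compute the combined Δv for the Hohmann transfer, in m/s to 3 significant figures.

Δv = 2930 m/s

Transfer-ellipse semi-major axis a_t = (r₁ + r₂)/2 = (8400 + 29500)/2 = 18950 km.
Circular speed at r₁: v₁ = √(μ/r₁) = √(3.986×10^5/8400) = 6.889 km/s.
Transfer-orbit speed at r₁ (v² = μ(2/r − 1/a)): v_p = √[μ(2/r₁ − 1/a_t)] = 8.595 km/s.
First burn Δv₁ = |v_p − v₁| = 1.706 km/s.
At r₂, v₂ = √(μ/r₂) = 3.676 km/s.
Transfer-orbit speed at r₂: v_a = √[μ(2/r₂ − 1/a_t)] = 2.447 km/s.
Second burn Δv₂ = |v₂ − v_a| = 1.229 km/s.
Δv = Δv₁ + Δv₂ = 1.706 + 1.229 = 2.935 km/s.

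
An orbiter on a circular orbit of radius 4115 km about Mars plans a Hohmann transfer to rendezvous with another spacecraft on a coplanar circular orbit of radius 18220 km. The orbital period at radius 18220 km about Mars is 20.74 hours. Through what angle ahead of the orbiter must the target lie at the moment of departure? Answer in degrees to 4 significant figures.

φ = 93.63°

From Kepler's third law T² = 4π²r³/μ at r = 18220 km, T = 20.74 hours = 20.74 × 3600 s = 74664 s: μ = 4π²r³/T² = 42833.4 km³/s².
Semi-major axis of the transfer orbit: a_t = (4115 + 18220)/2 = 11167.5 km.
Transfer time t = π√(a_t³/μ) = 17914 s.
Target angular speed ω₂ = √(μ/r₂³) = 8.4153×10^-5 rad/s.
Angle swept by the target during transfer: ω₂·t = 1.5075 rad = 86.37°.
Arrival is 180° from departure on the ellipse, so φ = 180° − 86.37° = 93.63°.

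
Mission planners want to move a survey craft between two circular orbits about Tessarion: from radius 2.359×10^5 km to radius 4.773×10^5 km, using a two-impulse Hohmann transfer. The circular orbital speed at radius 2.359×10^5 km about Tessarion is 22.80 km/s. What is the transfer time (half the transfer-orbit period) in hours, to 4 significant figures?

t = 16.78 hours

From the circular-orbit relation v² = μ/r at r = 2.359×10^5 km: μ = v²r = (22.80)² × 2.359×10^5 = 1.22630×10^8 km³/s².
Semi-major axis of the transfer orbit: a_t = (2.359×10^5 + 4.773×10^5)/2 = 3.566×10^5 km.
Transfer time t = π√(a_t³/μ) = π√((3.566×10^5)³ / 1.22630×10^8) = 60410 s.
Converting: 60410 s ÷ 3600 s/hour = 16.78 hours.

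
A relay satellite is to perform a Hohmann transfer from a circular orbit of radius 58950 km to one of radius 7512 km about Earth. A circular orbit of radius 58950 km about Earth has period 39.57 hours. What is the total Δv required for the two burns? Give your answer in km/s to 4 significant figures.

From Kepler's third law T² = 4π²r³/μ at r = 58950 km, T = 39.57 hours = 39.57 × 3600 s = 1.42452×10^5 s: μ = 4π²r³/T² = 3.98542×10^5 km³/s².
Semi-major axis of the transfer orbit: a_t = (58950 + 7512)/2 = 33231 km.
Circular speed at r₁: v₁ = √(μ/r₁) = √(3.98542×10^5/58950) = 2.600 km/s.
On the transfer ellipse at r₁, v² = μ(2/r − 1/a) gives v_a = √[μ(2/r₁ − 1/a_t)] = 1.236 km/s.
First burn Δv₁ = |v_a − v₁| = 1.364 km/s.
At r₂, v₂ = √(μ/r₂) = 7.284 km/s.
Transfer-orbit speed at r₂: v_p = √[μ(2/r₂ − 1/a_t)] = 9.701 km/s.
Second burn Δv₂ = |v₂ − v_p| = 2.417 km/s.
Total Δv = Δv₁ + Δv₂ = 3.781 km/s.

Δv = 3.781 km/s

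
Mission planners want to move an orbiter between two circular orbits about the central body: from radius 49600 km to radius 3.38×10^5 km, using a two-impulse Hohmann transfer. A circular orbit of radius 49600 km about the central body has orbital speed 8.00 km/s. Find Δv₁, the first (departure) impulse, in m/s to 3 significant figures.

From the circular-orbit relation v² = μ/r at r = 49600 km: μ = v²r = (8.00)² × 49600 = 3.17440×10^6 km³/s².
The Hohmann ellipse has a_t = (r₁ + r₂)/2 = 1.938×10^5 km.
Circular speed at r = 49600 km: v_c = √(μ/r) = 8.0000 km/s.
Vis-viva on the transfer ellipse at r = 49600 km gives v_t = √[μ(2/r − 1/a_t)] = 10.565 km/s.
Δv₁ = |v_t − v_c| = |10.565 − 8.0000| = 2.565 km/s.

Δv₁ = 2570 m/s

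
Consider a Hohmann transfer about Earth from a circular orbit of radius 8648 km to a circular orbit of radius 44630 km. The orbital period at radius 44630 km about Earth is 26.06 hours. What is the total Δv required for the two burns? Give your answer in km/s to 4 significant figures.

Δv = 3.285 km/s

From Kepler's third law T² = 4π²r³/μ at r = 44630 km, T = 26.06 hours = 26.06 × 3600 s = 93816 s: μ = 4π²r³/T² = 3.98737×10^5 km³/s².
The Hohmann ellipse has a_t = (r₁ + r₂)/2 = 26639 km.
At r₁ the circular-orbit speed is v₁ = √(μ/r₁) = 6.790 km/s.
On the transfer ellipse at r₁, v² = μ(2/r − 1/a) gives v_p = √[μ(2/r₁ − 1/a_t)] = 8.789 km/s.
First burn Δv₁ = |v_p − v₁| = 1.999 km/s.
At r₂, v₂ = √(μ/r₂) = 2.989 km/s.
Transfer-orbit speed at r₂: v_a = √[μ(2/r₂ − 1/a_t)] = 1.703 km/s.
Second burn Δv₂ = |v₂ − v_a| = 1.286 km/s.
Total Δv = Δv₁ + Δv₂ = 3.285 km/s.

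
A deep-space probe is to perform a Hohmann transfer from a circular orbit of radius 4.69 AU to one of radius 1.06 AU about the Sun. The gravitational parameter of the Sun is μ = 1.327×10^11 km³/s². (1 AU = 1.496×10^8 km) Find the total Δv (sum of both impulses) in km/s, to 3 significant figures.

Δv = 13.4 km/s

In km: r₁ = 4.69 × 1.496×10^8 = 7.01624×10^8 km; r₂ = 1.06 × 1.496×10^8 = 1.58576×10^8 km.
Transfer-ellipse semi-major axis a_t = (r₁ + r₂)/2 = (7.01624×10^8 + 1.58576×10^8)/2 = 4.301×10^8 km.
At r₁ the circular-orbit speed is v₁ = √(μ/r₁) = 13.753 km/s.
On the transfer ellipse at r₁, vis-viva gives v_a = √[μ(2/r₁ − 1/a_t)] = 8.3506 km/s.
First burn Δv₁ = |v_a − v₁| = 5.402 km/s.
Circular speed at r₂: v₂ = √(μ/r₂) = 28.93 km/s.
Transfer-orbit speed at r₂: v_p = √[μ(2/r₂ − 1/a_t)] = 36.95 km/s.
Second burn Δv₂ = |v₂ − v_p| = 8.020 km/s.
Δv = Δv₁ + Δv₂ = 5.402 + 8.020 = 13.42 km/s.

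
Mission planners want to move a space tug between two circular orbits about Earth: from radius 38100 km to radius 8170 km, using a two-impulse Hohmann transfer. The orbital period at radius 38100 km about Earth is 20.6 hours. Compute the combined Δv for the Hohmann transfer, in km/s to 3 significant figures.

Δv = 3.28 km/s

From Kepler's third law T² = 4π²r³/μ at r = 38100 km, T = 20.6 hours = 20.6 × 3600 s = 74160 s: μ = 4π²r³/T² = 3.97004×10^5 km³/s².
Semi-major axis of the transfer orbit: a_t = (38100 + 8170)/2 = 23135 km.
At r₁ the circular-orbit speed is v₁ = √(μ/r₁) = 3.228 km/s.
On the transfer ellipse at r₁, vis-viva equation gives v_a = √[μ(2/r₁ − 1/a_t)] = 1.918 km/s.
First burn Δv₁ = |v_a − v₁| = 1.310 km/s.
At r₂, v₂ = √(μ/r₂) = 6.971 km/s.
Transfer-orbit speed at r₂: v_p = √[μ(2/r₂ − 1/a_t)] = 8.946 km/s.
Second burn Δv₂ = |v₂ − v_p| = 1.975 km/s.
Total Δv = Δv₁ + Δv₂ = 3.285 km/s.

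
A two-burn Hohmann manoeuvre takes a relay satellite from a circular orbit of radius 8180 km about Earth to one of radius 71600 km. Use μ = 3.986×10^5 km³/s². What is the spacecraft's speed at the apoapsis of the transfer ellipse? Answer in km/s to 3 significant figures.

v = 1.07 km/s

Transfer-ellipse semi-major axis a_t = (r₁ + r₂)/2 = (8180 + 71600)/2 = 39890 km.
The apoapsis of the transfer ellipse is at r = 71600 km.
Vis-viva: v = √[μ(2/r − 1/a_t)] = √[3.986×10^5 × (2/71600 − 1/39890)] = 1.068 km/s.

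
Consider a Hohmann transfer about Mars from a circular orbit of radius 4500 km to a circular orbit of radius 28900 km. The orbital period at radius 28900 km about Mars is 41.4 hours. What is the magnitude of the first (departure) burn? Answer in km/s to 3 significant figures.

From Kepler's third law T² = 4π²r³/μ at r = 28900 km, T = 41.4 hours = 41.4 × 3600 s = 1.4904×10^5 s: μ = 4π²r³/T² = 42899.0 km³/s².
Semi-major axis of the transfer orbit: a_t = (4500 + 28900)/2 = 16700 km.
Circular speed at r = 4500 km: v_c = √(μ/r) = 3.0876 km/s.
Vis-viva on the transfer ellipse at r = 4500 km gives v_t = √[μ(2/r − 1/a_t)] = 4.0617 km/s.
Δv₁ = |v_t − v_c| = |4.0617 − 3.0876| = 0.9741 km/s.

Δv₁ = 0.974 km/s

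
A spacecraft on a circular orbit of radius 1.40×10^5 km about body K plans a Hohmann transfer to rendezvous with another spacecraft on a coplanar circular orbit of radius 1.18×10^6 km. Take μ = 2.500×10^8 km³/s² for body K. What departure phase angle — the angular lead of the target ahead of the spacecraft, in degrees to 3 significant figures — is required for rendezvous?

φ = 105°

Transfer-ellipse semi-major axis a_t = (r₁ + r₂)/2 = (1.400×10^5 + 1.180×10^6)/2 = 6.600×10^5 km.
The half-period of the transfer ellipse is t = π√(a_t³/μ) = 1.065×10^5 s.
The target's mean motion on its circular orbit is ω₂ = √(μ/r₂³) = 1.234×10^-5 rad/s.
Angle swept by the target during transfer: ω₂·t = 1.314 rad = 75.29°.
Arrival is 180° from departure on the ellipse, so φ = 180° − 75.29° = 105°.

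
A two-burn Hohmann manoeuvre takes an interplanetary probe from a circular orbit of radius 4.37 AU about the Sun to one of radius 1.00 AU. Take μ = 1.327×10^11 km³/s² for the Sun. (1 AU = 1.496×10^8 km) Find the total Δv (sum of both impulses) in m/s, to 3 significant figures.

In km: r₁ = 4.37 × 1.496×10^8 = 6.53752×10^8 km; r₂ = 1.00 × 1.496×10^8 = 1.496×10^8 km.
The Hohmann ellipse has a_t = (r₁ + r₂)/2 = 4.01676×10^8 km.
At r₁ the circular-orbit speed is v₁ = √(μ/r₁) = 14.24718 km/s.
On the transfer ellipse at r₁, vis-viva equation gives v_a = √[μ(2/r₁ − 1/a_t)] = 8.694744 km/s.
First burn Δv₁ = |v_a − v₁| = 5.5524 km/s.
At r₂, v₂ = √(μ/r₂) = 29.7831 km/s.
Transfer-orbit speed at r₂: v_p = √[μ(2/r₂ − 1/a_t)] = 37.9960 km/s.
Second burn Δv₂ = |v₂ − v_p| = 8.2129 km/s.
Δv = Δv₁ + Δv₂ = 5.5524 + 8.2129 = 13.77 km/s.

Δv = 13800 m/s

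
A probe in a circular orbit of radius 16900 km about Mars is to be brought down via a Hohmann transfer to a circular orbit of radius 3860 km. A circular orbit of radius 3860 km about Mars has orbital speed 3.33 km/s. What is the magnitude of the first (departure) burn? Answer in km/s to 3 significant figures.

From the circular-orbit relation v² = μ/r at r = 3860 km: μ = v²r = (3.33)² × 3860 = 42803.2 km³/s².
Semi-major axis of the transfer orbit: a_t = (16900 + 3860)/2 = 10380 km.
Circular speed at r = 16900 km: v_c = √(μ/r) = 1.5915 km/s.
Transfer-orbit speed at the same r (vis-viva, a = a_t): v_t = √[μ(2/r − 1/a_t)] = 0.97049 km/s.
Δv₁ = |v_t − v_c| = |0.97049 − 1.5915| = 0.6210 km/s.

Δv₁ = 0.621 km/s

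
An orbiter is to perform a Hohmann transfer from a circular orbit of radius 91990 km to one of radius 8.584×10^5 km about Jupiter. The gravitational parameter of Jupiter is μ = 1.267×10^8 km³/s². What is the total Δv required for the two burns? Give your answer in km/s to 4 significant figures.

The Hohmann ellipse has a_t = (r₁ + r₂)/2 = 4.75195×10^5 km.
At r₁ the circular-orbit speed is v₁ = √(μ/r₁) = 37.11 km/s.
Transfer-orbit speed at r₁ (vis-viva equation): v_p = √[μ(2/r₁ − 1/a_t)] = 49.88 km/s.
First burn Δv₁ = |v_p − v₁| = 12.77 km/s.
Circular speed at r₂: v₂ = √(μ/r₂) = 12.149 km/s.
Transfer-orbit speed at r₂: v_a = √[μ(2/r₂ − 1/a_t)] = 5.3454 km/s.
Second burn Δv₂ = |v₂ − v_a| = 6.804 km/s.
Δv = Δv₁ + Δv₂ = 12.77 + 6.804 = 19.57 km/s.

Δv = 19.57 km/s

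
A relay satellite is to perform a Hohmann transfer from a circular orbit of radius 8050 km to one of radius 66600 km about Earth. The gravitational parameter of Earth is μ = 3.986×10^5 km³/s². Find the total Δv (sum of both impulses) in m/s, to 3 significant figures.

The Hohmann ellipse has a_t = (r₁ + r₂)/2 = 37325 km.
Circular speed at r₁: v₁ = √(μ/r₁) = √(3.986×10^5/8050) = 7.037 km/s.
Transfer-orbit speed at r₁ (vis-viva equation): v_p = √[μ(2/r₁ − 1/a_t)] = 9.400 km/s.
First burn Δv₁ = |v_p − v₁| = 2.363 km/s.
At r₂, v₂ = √(μ/r₂) = 2.446 km/s.
Transfer-orbit speed at r₂: v_a = √[μ(2/r₂ − 1/a_t)] = 1.136 km/s.
Second burn Δv₂ = |v₂ − v_a| = 1.310 km/s.
Total Δv = Δv₁ + Δv₂ = 3.673 km/s.

Δv = 3670 m/s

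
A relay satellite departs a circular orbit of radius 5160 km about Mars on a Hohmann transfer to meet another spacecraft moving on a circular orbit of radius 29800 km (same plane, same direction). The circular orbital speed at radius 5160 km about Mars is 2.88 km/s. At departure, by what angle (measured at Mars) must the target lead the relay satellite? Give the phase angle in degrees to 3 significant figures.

φ = 99.1°

From the circular-orbit relation v² = μ/r at r = 5160 km: μ = v²r = (2.88)² × 5160 = 42799.1 km³/s².
The Hohmann ellipse has a_t = (r₁ + r₂)/2 = 17480 km.
Transfer time t = π√(a_t³/μ) = 35095.0 s.
Target angular speed ω₂ = √(μ/r₂³) = 4.02155×10^-5 rad/s.
Angle swept by the target during transfer: ω₂·t = 1.41136 rad = 80.86°.
The relay satellite traverses 180° on the transfer ellipse, so the target must lead by 180° − 80.86° = 99.1°.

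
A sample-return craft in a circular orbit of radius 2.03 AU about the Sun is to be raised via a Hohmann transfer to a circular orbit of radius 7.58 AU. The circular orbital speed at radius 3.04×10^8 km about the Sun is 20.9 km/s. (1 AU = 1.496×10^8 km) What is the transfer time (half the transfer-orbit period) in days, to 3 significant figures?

From the circular-orbit relation v² = μ/r at r = 3.04×10^8 km: μ = v²r = (20.9)² × 3.04×10^8 = 1.32790×10^11 km³/s².
In km: r₁ = 2.03 × 1.496×10^8 = 3.03688×10^8 km; r₂ = 7.58 × 1.496×10^8 = 1.133968×10^9 km.
The Hohmann ellipse has a_t = (r₁ + r₂)/2 = 7.18828×10^8 km.
Transfer time t = π√(a_t³/μ) = π√((7.18828×10^8)³ / 1.32790×10^11) = 1.662×10^8 s.
Converting: 1.662×10^8 s ÷ 86400 s/day = 1920 days.

t = 1920 days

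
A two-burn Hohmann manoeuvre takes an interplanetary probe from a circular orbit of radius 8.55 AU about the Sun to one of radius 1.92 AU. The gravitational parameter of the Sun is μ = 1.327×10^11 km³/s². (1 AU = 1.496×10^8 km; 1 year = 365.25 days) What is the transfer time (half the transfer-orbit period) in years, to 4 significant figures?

t = 5.989 years

In km: r₁ = 8.55 × 1.496×10^8 = 1.27908×10^9 km; r₂ = 1.92 × 1.496×10^8 = 2.87232×10^8 km.
The Hohmann ellipse has a_t = (r₁ + r₂)/2 = 7.83156×10^8 km.
Transfer time t = π√(a_t³/μ) = π√((7.83156×10^8)³ / 1.327×10^11) = 1.890×10^8 s.
Converting: 1.890×10^8 s ÷ 3.15576×10^7 s/year (365.25 × 86400) = 5.989 years.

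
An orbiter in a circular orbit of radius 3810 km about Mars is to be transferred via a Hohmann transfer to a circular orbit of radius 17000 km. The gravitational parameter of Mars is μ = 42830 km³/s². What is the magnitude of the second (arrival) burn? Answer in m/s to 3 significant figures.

Transfer-ellipse semi-major axis a_t = (r₁ + r₂)/2 = (3810 + 17000)/2 = 10405 km.
Circular speed at r = 17000 km: v_c = √(μ/r) = 1.5873 km/s.
Vis-viva on the transfer ellipse at r = 17000 km gives v_t = √[μ(2/r − 1/a_t)] = 0.96049 km/s.
Δv₂ = |v_t − v_c| = |0.96049 − 1.5873| = 0.6268 km/s.

Δv₂ = 627 m/s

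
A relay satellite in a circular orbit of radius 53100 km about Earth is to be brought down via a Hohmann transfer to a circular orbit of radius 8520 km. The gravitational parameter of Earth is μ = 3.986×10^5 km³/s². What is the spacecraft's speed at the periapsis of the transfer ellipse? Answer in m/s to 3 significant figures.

The Hohmann ellipse has a_t = (r₁ + r₂)/2 = 30810 km.
The periapsis of the transfer ellipse is at r = 8520 km.
Vis-viva: v = √[μ(2/r − 1/a_t)] = √[3.986×10^5 × (2/8520 − 1/30810)] = 8.979 km/s.

v = 8980 m/s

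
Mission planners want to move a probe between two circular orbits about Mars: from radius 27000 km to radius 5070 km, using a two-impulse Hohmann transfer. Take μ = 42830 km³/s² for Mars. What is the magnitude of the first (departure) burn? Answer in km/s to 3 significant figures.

Δv₁ = 0.551 km/s

Transfer-ellipse semi-major axis a_t = (r₁ + r₂)/2 = (27000 + 5070)/2 = 16035 km.
Circular speed at r = 27000 km: v_c = √(μ/r) = 1.2595 km/s.
Transfer-orbit speed at the same r (vis-viva, a = a_t): v_t = √[μ(2/r − 1/a_t)] = 0.70821 km/s.
Δv₁ = |v_t − v_c| = |0.70821 − 1.2595| = 0.5513 km/s.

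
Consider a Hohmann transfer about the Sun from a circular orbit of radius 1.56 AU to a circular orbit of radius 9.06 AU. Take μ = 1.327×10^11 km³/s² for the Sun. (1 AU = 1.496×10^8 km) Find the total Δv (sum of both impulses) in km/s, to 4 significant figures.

In km: r₁ = 1.56 × 1.496×10^8 = 2.33376×10^8 km; r₂ = 9.06 × 1.496×10^8 = 1.355376×10^9 km.
The Hohmann ellipse has a_t = (r₁ + r₂)/2 = 7.94376×10^8 km.
Circular speed at r₁: v₁ = √(μ/r₁) = √(1.327×10^11/2.33376×10^8) = 23.846 km/s.
Transfer-orbit speed at r₁ (vis-viva): v_p = √[μ(2/r₁ − 1/a_t)] = 31.148 km/s.
First burn Δv₁ = |v_p − v₁| = 7.302 km/s.
At r₂, v₂ = √(μ/r₂) = 9.895 km/s.
Transfer-orbit speed at r₂: v_a = √[μ(2/r₂ − 1/a_t)] = 5.363 km/s.
Second burn Δv₂ = |v₂ − v_a| = 4.532 km/s.
Total Δv = Δv₁ + Δv₂ = 11.83 km/s.

Δv = 11.83 km/s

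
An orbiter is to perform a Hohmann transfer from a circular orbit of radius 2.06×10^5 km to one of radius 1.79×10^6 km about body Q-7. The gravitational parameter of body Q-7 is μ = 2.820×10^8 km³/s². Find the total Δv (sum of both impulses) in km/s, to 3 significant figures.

Transfer-ellipse semi-major axis a_t = (r₁ + r₂)/2 = (2.060×10^5 + 1.790×10^6)/2 = 9.980×10^5 km.
At r₁ the circular-orbit speed is v₁ = √(μ/r₁) = 37.00 km/s.
Transfer-orbit speed at r₁ (v² = μ(2/r − 1/a)): v_p = √[μ(2/r₁ − 1/a_t)] = 49.55 km/s.
First burn Δv₁ = |v_p − v₁| = 12.55 km/s.
Circular speed at r₂: v₂ = √(μ/r₂) = 12.5516 km/s.
Transfer-orbit speed at r₂: v_a = √[μ(2/r₂ − 1/a_t)] = 5.70251 km/s.
Second burn Δv₂ = |v₂ − v_a| = 6.849 km/s.
Total Δv = Δv₁ + Δv₂ = 19.40 km/s.

Δv = 19.4 km/s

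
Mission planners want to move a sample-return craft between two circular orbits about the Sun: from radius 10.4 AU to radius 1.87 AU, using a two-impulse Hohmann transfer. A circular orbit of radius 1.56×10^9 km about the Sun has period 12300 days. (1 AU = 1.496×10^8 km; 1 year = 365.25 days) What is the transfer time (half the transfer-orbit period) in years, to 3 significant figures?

From Kepler's third law T² = 4π²r³/μ at r = 1.56×10^9 km, T = 12300 days = 12300 × 86400 s = 1.06272×10^9 s: μ = 4π²r³/T² = 1.32708×10^11 km³/s².
In km: r₁ = 10.4 × 1.496×10^8 = 1.55584×10^9 km; r₂ = 1.87 × 1.496×10^8 = 2.79752×10^8 km.
Transfer-ellipse semi-major axis a_t = (r₁ + r₂)/2 = (1.55584×10^9 + 2.79752×10^8)/2 = 9.17796×10^8 km.
By Kepler's third law the transfer-orbit period is T = 2π√(a_t³/μ), so t = T/2 = 2.398×10^8 s.
Converting: 2.398×10^8 s ÷ 3.15576×10^7 s/year (365.25 × 86400) = 7.60 years.

t = 7.60 years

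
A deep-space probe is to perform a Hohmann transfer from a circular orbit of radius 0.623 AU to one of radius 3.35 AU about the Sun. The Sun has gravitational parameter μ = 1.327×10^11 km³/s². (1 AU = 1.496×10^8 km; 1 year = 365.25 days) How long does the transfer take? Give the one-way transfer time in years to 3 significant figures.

In km: r₁ = 0.623 × 1.496×10^8 = 9.32008×10^7 km; r₂ = 3.35 × 1.496×10^8 = 5.0116×10^8 km.
Semi-major axis of the transfer orbit: a_t = (9.32008×10^7 + 5.0116×10^8)/2 = 2.971804×10^8 km.
Transfer time t = π√(a_t³/μ) = π√((2.971804×10^8)³ / 1.327×10^11) = 4.418×10^7 s.
Converting: 4.418×10^7 s ÷ 3.15576×10^7 s/year (365.25 × 86400) = 1.40 years.

t = 1.40 years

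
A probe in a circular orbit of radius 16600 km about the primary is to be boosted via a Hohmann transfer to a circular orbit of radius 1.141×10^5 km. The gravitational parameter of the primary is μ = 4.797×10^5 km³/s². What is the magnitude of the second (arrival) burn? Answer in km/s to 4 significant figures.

Transfer-ellipse semi-major axis a_t = (r₁ + r₂)/2 = (16600 + 1.141×10^5)/2 = 65350 km.
On the circular orbit at r = 1.141×10^5 km, v_c = √(μ/r) = 2.050 km/s.
Transfer-orbit speed at the same r (vis-viva, a = a_t): v_t = √[μ(2/r − 1/a_t)] = 1.033 km/s.
Δv₂ = |v_t − v_c| = |1.033 − 2.050| = 1.017 km/s.

Δv₂ = 1.017 km/s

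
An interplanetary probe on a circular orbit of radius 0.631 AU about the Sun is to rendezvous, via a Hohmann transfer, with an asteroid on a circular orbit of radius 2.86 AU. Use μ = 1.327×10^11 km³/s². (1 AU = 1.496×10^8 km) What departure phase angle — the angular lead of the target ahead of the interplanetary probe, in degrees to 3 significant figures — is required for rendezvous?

In km: r₁ = 0.631 × 1.496×10^8 = 9.43976×10^7 km; r₂ = 2.86 × 1.496×10^8 = 4.27856×10^8 km.
The Hohmann ellipse has a_t = (r₁ + r₂)/2 = 2.611268×10^8 km.
The half-period of the transfer ellipse is t = π√(a_t³/μ) = 3.6391×10^7 s.
Target angular speed ω₂ = √(μ/r₂³) = 4.1161×10^-8 rad/s.
Angle swept by the target during transfer: ω₂·t = 1.4979 rad = 85.82°.
The interplanetary probe traverses 180° on the transfer ellipse, so the target must lead by 180° − 85.82° = 94.2°.

φ = 94.2°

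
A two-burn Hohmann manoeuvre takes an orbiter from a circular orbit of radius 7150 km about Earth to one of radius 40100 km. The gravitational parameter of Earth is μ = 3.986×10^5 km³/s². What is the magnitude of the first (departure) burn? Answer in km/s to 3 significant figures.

Transfer-ellipse semi-major axis a_t = (r₁ + r₂)/2 = (7150 + 40100)/2 = 23625 km.
On the circular orbit at r = 7150 km, v_c = √(μ/r) = 7.4665 km/s.
Transfer-orbit speed at the same r (vis-viva, a = a_t): v_t = √[μ(2/r − 1/a_t)] = 9.7275 km/s.
Δv₁ = |v_t − v_c| = |9.7275 − 7.4665| = 2.261 km/s.

Δv₁ = 2.26 km/s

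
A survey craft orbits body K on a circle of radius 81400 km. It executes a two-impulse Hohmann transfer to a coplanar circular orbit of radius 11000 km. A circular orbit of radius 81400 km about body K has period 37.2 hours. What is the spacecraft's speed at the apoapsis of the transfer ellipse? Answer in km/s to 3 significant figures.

v = 1.86 km/s

From Kepler's third law T² = 4π²r³/μ at r = 81400 km, T = 37.2 hours = 37.2 × 3600 s = 1.3392×10^5 s: μ = 4π²r³/T² = 1.18725×10^6 km³/s².
The Hohmann ellipse has a_t = (r₁ + r₂)/2 = 46200 km.
The apoapsis of the transfer ellipse is at r = 81400 km.
Applying v² = μ(2/r − 1/a_t): v = 1.864 km/s.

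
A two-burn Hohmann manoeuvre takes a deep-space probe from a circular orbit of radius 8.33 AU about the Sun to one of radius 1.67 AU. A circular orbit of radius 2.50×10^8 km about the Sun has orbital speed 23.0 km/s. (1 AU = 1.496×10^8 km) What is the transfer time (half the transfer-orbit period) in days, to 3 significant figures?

From the circular-orbit relation v² = μ/r at r = 2.50×10^8 km: μ = v²r = (23.0)² × 2.50×10^8 = 1.32250×10^11 km³/s².
In km: r₁ = 8.33 × 1.496×10^8 = 1.246168×10^9 km; r₂ = 1.67 × 1.496×10^8 = 2.49832×10^8 km.
Semi-major axis of the transfer orbit: a_t = (1.246168×10^9 + 2.49832×10^8)/2 = 7.480×10^8 km.
Half the transfer-orbit period gives t = π√(a_t³/μ) = 1.767×10^8 s.
Converting: 1.767×10^8 s ÷ 86400 s/day = 2050 days.

t = 2050 days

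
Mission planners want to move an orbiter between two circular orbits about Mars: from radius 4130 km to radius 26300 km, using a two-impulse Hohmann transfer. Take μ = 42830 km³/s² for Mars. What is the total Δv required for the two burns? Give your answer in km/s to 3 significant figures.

Δv = 1.62 km/s

Transfer-ellipse semi-major axis a_t = (r₁ + r₂)/2 = (4130 + 26300)/2 = 15215 km.
Circular speed at r₁: v₁ = √(μ/r₁) = √(42830/4130) = 3.220 km/s.
On the transfer ellipse at r₁, v² = μ(2/r − 1/a) gives v_p = √[μ(2/r₁ − 1/a_t)] = 4.234 km/s.
First burn Δv₁ = |v_p − v₁| = 1.014 km/s.
Circular speed at r₂: v₂ = √(μ/r₂) = 1.27613 km/s.
Transfer-orbit speed at r₂: v_a = √[μ(2/r₂ − 1/a_t)] = 0.664868 km/s.
Second burn Δv₂ = |v₂ − v_a| = 0.6113 km/s.
Total Δv = Δv₁ + Δv₂ = 1.625 km/s.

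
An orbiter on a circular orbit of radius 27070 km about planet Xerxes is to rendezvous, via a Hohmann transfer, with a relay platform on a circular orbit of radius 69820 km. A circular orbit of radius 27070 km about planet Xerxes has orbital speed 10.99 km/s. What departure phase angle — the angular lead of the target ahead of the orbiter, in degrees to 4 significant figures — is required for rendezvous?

φ = 75.97°

From the circular-orbit relation v² = μ/r at r = 27070 km: μ = v²r = (10.99)² × 27070 = 3.26952×10^6 km³/s².
The Hohmann ellipse has a_t = (r₁ + r₂)/2 = 48445 km.
The half-period of the transfer ellipse is t = π√(a_t³/μ) = 18526 s.
Target angular speed ω₂ = √(μ/r₂³) = 9.8010×10^-5 rad/s.
Angle swept by the target during transfer: ω₂·t = 1.8157 rad = 104.03°.
Arrival is 180° from departure on the ellipse, so φ = 180° − 104.03° = 75.97°.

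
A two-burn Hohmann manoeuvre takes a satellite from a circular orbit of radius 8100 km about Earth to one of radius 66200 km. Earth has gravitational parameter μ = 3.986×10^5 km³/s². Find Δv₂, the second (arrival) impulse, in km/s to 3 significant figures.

Semi-major axis of the transfer orbit: a_t = (8100 + 66200)/2 = 37150 km.
Circular speed at r = 66200 km: v_c = √(μ/r) = 2.454 km/s.
Vis-viva on the transfer ellipse at r = 66200 km gives v_t = √[μ(2/r − 1/a_t)] = 1.146 km/s.
Δv₂ = |v_t − v_c| = |1.146 − 2.454| = 1.308 km/s.

Δv₂ = 1.31 km/s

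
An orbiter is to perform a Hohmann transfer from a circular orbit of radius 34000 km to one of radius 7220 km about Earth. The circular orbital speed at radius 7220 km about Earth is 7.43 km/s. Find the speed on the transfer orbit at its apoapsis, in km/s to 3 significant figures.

v = 2.03 km/s

From the circular-orbit relation v² = μ/r at r = 7220 km: μ = v²r = (7.43)² × 7220 = 3.98579×10^5 km³/s².
Semi-major axis of the transfer orbit: a_t = (34000 + 7220)/2 = 20610 km.
At apoapsis, r = 34000 km.
From the vis-viva equation, v = √[μ(2/r − 1/a_t)] = 2.027 km/s.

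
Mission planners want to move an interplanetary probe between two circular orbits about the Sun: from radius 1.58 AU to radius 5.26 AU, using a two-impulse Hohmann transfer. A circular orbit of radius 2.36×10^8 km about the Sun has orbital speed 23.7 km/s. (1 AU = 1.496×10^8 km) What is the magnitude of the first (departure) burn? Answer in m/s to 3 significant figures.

Δv₁ = 5690 m/s

From the circular-orbit relation v² = μ/r at r = 2.36×10^8 km: μ = v²r = (23.7)² × 2.36×10^8 = 1.32559×10^11 km³/s².
In km: r₁ = 1.58 × 1.496×10^8 = 2.36368×10^8 km; r₂ = 5.26 × 1.496×10^8 = 7.86896×10^8 km.
Semi-major axis of the transfer orbit: a_t = (2.36368×10^8 + 7.86896×10^8)/2 = 5.11632×10^8 km.
On the circular orbit at r = 2.36368×10^8 km, v_c = √(μ/r) = 23.68154 km/s.
Transfer-orbit speed at the same r (vis-viva, a = a_t): v_t = √[μ(2/r − 1/a_t)] = 29.36905 km/s.
Δv₁ = |v_t − v_c| = |29.36905 − 23.68154| = 5.688 km/s.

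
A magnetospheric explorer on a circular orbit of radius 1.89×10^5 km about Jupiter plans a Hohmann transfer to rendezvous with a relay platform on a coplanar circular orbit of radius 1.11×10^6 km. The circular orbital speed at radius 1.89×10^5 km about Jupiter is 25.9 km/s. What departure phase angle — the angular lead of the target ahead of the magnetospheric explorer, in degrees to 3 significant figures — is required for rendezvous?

From the circular-orbit relation v² = μ/r at r = 1.89×10^5 km: μ = v²r = (25.9)² × 1.89×10^5 = 1.26783×10^8 km³/s².
Semi-major axis of the transfer orbit: a_t = (1.890×10^5 + 1.110×10^6)/2 = 6.495×10^5 km.
The half-period of the transfer ellipse is t = π√(a_t³/μ) = 1.4605×10^5 s.
Target angular speed ω₂ = √(μ/r₂³) = 9.6282×10^-6 rad/s.
Angle swept by the target during transfer: ω₂·t = 1.4062 rad = 80.57°.
Arrival is 180° from departure on the ellipse, so φ = 180° − 80.57° = 99.4°.

φ = 99.4°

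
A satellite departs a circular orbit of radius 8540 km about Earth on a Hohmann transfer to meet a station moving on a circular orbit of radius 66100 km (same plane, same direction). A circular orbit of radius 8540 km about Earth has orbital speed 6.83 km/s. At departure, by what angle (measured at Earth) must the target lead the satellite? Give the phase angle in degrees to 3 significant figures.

φ = 104°

From the circular-orbit relation v² = μ/r at r = 8540 km: μ = v²r = (6.83)² × 8540 = 3.98382×10^5 km³/s².
The Hohmann ellipse has a_t = (r₁ + r₂)/2 = 37320 km.
Transfer time t = π√(a_t³/μ) = 35885 s.
Target angular speed ω₂ = √(μ/r₂³) = 3.7140×10^-5 rad/s.
Angle swept by the target during transfer: ω₂·t = 1.3328 rad = 76.36°.
Arrival is 180° from departure on the ellipse, so φ = 180° − 76.36° = 104°.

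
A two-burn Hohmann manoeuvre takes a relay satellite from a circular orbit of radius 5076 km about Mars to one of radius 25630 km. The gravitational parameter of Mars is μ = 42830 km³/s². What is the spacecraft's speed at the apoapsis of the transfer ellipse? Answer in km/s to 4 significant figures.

v = 0.7433 km/s

The Hohmann ellipse has a_t = (r₁ + r₂)/2 = 15353 km.
At apoapsis, r = 25630 km.
Vis-viva: v = √[μ(2/r − 1/a_t)] = √[42830 × (2/25630 − 1/15353)] = 0.7433 km/s.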